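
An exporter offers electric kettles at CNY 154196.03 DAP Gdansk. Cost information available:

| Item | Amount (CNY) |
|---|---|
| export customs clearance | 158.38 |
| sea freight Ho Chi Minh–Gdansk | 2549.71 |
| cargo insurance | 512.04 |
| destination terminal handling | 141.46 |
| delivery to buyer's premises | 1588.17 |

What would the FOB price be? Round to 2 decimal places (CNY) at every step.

FOB price: CNY 149404.65

Not relevant to the conversion: export clearance — on the seller under both DAP and FOB; already in the DAP price and stays in the FOB price.
From DAP to FOB, the seller no longer bears: freight, insurance, destination terminal, delivery.
FOB price = 154196.03 − 2549.71 − 512.04 − 141.46 − 1588.17 = 149404.65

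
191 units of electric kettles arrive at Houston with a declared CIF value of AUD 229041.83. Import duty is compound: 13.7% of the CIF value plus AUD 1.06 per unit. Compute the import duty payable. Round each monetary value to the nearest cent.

Ad valorem component: 229041.83 × 13.7% = 31378.73
Specific component: 191 × 1.06 = 202.46
Import duty = 31378.73 + 202.46 = 31581.19

Import duty: AUD 31581.19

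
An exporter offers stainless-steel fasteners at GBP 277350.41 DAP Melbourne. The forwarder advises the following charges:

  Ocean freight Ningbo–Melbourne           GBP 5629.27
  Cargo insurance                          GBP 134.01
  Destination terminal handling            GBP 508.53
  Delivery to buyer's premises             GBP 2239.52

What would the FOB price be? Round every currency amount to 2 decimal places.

From DAP to FOB, the seller no longer bears: freight, insurance, destination terminal, delivery.
FOB price = 277350.41 − 5629.27 − 134.01 − 508.53 − 2239.52 = 268839.08

FOB price: GBP 268839.08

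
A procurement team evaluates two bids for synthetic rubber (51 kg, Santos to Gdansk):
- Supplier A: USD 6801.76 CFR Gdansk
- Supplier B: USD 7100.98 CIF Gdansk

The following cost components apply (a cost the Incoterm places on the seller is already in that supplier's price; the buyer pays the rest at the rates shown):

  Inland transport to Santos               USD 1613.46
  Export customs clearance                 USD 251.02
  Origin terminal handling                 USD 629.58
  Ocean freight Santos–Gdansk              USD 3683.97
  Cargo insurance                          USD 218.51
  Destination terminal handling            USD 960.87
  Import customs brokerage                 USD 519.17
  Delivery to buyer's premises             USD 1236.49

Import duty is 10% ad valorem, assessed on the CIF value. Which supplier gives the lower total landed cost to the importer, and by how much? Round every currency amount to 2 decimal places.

Supplier A is cheaper by USD 88.78

Supplier A (CFR):
CIF value = CFR price + insurance = 6801.76 + 218.51 = 7020.27
Import duty = 7020.27 × 10% = 702.03
Buyer bears (A): 218.51 + 960.87 + 519.17 + 1236.49 = 2935.04
Landed cost (A) = invoice 6801.76 + 2935.04 + duty 702.03 = 10438.83
Supplier B (CIF):
The CIF price already equals the CIF value: 7100.98
Import duty = 7100.98 × 10% = 710.10
Buyer bears (B): 960.87 + 519.17 + 1236.49 = 2716.53
Landed cost (B) = invoice 7100.98 + 2716.53 + duty 710.10 = 10527.61
Difference = |10438.83 − 10527.61| = 88.78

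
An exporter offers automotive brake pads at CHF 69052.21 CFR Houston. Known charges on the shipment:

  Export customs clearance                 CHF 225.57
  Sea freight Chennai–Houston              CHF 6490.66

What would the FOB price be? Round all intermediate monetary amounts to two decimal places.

FOB price: CHF 62561.55

Not relevant to the conversion: export clearance — on the seller under both CFR and FOB; already in the CFR price and stays in the FOB price.
From CFR to FOB, the seller no longer bears: freight.
FOB price = 69052.21 − 6490.66 = 62561.55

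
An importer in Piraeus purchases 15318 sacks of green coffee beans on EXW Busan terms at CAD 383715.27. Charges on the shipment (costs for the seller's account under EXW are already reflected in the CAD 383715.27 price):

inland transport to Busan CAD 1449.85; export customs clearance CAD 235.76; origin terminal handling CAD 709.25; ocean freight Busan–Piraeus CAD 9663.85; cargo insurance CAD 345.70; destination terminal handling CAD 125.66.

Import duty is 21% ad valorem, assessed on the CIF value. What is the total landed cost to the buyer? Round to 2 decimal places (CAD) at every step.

EXW: the seller makes goods available at their premises; the buyer bears all onward costs.
CIF value = EXW price + inland to port + export clearance + origin terminal + freight + insurance = 383715.27 + 1449.85 + 235.76 + 709.25 + 9663.85 + 345.70 = 396119.68
Import duty = 396119.68 × 21% = 83185.13
Buyer bears: inland to port 1449.85 + export clearance 235.76 + origin terminal 709.25 + freight 9663.85 + insurance 345.70 + destination terminal 125.66 + duty 83185.13 = 95715.20
Landed cost = invoice 383715.27 + 95715.20 = 479430.47

Total landed cost: CAD 479430.47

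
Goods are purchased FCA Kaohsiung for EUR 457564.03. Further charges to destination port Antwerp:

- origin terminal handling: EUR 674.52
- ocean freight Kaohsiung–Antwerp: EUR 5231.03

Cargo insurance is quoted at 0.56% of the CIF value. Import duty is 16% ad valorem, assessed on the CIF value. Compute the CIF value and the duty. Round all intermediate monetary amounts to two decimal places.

Let C be the CIF value. C = FCA price + pre-shipment costs + freight + 0.56% × C
C − 0.56% × C = 457564.03 + 674.52 + 5231.03
0.9944 × C = 463469.58
C = 463469.58 / 0.9944 = 466079.63
Insurance premium = 0.56% × 466079.63 = 2610.05
Import duty = 466079.63 × 16% = 74572.74

CIF value: EUR 466079.63; import duty: EUR 74572.74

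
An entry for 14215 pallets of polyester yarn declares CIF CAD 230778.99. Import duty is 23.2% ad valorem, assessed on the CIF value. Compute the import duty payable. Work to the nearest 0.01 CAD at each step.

Import duty = 230778.99 × 23.2% = 53540.73

Import duty: CAD 53540.73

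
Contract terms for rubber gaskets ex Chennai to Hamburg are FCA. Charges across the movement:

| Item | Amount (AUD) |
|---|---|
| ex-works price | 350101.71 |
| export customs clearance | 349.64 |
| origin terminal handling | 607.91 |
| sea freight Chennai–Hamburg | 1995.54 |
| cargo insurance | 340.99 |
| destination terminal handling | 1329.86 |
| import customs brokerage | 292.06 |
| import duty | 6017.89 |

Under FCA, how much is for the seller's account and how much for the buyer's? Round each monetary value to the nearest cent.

Seller: AUD 350451.35; buyer: AUD 10584.25

FCA: the seller delivers export-cleared goods to the carrier; the buyer bears costs from that point.
Seller's account: goods 350101.71 + export clearance 349.64 = 350451.35
Buyer's account: origin terminal 607.91 + freight 1995.54 + insurance 340.99 + destination terminal 1329.86 + brokerage 292.06 + duty 6017.89 = 10584.25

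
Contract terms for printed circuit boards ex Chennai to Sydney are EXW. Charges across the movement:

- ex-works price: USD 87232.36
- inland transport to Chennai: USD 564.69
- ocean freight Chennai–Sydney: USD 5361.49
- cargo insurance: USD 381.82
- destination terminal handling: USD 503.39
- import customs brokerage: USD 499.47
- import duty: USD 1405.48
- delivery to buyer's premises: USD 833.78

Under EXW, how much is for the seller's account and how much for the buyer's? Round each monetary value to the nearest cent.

EXW: the seller makes goods available at their premises; the buyer bears all onward costs.
Seller's account: goods 87232.36 = 87232.36
Buyer's account: inland to port 564.69 + freight 5361.49 + insurance 381.82 + destination terminal 503.39 + brokerage 499.47 + duty 1405.48 + delivery 833.78 = 9550.12

Seller: USD 87232.36; buyer: USD 9550.12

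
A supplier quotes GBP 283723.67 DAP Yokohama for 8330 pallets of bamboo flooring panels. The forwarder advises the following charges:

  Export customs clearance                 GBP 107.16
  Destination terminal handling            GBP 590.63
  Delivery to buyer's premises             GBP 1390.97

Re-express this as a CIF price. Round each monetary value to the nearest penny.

CIF price: GBP 281742.07

Not relevant to the conversion: export clearance — on the seller under both DAP and CIF; already in the DAP price and stays in the CIF price.
From DAP to CIF, the seller no longer bears: destination terminal, delivery.
CIF price = 283723.67 − 590.63 − 1390.97 = 281742.07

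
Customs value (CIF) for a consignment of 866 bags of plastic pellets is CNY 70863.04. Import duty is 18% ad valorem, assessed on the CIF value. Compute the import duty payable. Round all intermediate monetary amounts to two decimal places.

Import duty = 70863.04 × 18% = 12755.35

Import duty: CNY 12755.35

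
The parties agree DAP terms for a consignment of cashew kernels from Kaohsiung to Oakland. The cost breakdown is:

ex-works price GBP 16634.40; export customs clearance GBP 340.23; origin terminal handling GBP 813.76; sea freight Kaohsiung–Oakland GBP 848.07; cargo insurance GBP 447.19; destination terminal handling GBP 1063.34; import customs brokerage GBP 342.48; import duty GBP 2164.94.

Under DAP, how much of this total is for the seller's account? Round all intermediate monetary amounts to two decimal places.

DAP: the seller bears all costs to the named destination except import duty and clearance.
Seller's account: goods 16634.40 + export clearance 340.23 + origin terminal 813.76 + freight 848.07 + insurance 447.19 + destination terminal 1063.34 = 20146.99
Buyer's account: brokerage 342.48 + duty 2164.94 = 2507.42

Seller's account: GBP 20146.99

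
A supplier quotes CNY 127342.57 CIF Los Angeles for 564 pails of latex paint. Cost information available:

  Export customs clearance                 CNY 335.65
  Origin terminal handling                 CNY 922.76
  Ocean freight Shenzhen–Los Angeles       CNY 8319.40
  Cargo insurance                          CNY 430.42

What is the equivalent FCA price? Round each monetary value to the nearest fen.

Not relevant to the conversion: export clearance — on the seller under both CIF and FCA; already in the CIF price and stays in the FCA price.
From CIF to FCA, the seller no longer bears: origin terminal, freight, insurance.
FCA price = 127342.57 − 922.76 − 8319.40 − 430.42 = 117669.99

FCA price: CNY 117669.99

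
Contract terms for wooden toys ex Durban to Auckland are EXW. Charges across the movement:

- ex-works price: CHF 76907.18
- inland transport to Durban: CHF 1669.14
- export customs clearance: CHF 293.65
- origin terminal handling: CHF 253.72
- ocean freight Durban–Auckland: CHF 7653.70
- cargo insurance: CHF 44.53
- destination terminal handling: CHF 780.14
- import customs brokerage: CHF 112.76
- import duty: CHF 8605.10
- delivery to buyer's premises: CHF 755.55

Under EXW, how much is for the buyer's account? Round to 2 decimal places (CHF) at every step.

EXW: the seller makes goods available at their premises; the buyer bears all onward costs.
Seller's account: goods 76907.18 = 76907.18
Buyer's account: inland to port 1669.14 + export clearance 293.65 + origin terminal 253.72 + freight 7653.70 + insurance 44.53 + destination terminal 780.14 + brokerage 112.76 + duty 8605.10 + delivery 755.55 = 20168.29

Buyer's account: CHF 20168.29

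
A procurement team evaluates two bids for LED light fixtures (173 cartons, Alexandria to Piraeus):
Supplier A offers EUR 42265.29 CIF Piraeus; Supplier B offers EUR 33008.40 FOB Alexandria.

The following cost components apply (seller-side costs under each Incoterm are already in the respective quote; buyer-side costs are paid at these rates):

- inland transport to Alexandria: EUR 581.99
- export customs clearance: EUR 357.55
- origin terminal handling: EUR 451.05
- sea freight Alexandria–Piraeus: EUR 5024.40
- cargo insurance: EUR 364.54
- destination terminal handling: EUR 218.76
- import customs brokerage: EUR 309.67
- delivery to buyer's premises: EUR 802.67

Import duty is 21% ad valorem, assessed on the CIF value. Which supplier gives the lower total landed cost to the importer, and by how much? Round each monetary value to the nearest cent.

Supplier B is cheaper by EUR 4680.22

Supplier A (CIF):
The CIF price already equals the CIF value: 42265.29
Import duty = 42265.29 × 21% = 8875.71
Buyer bears (A): 218.76 + 309.67 + 802.67 = 1331.10
Landed cost (A) = invoice 42265.29 + 1331.10 + duty 8875.71 = 52472.10
Supplier B (FOB):
CIF value = FOB price + freight + insurance = 33008.40 + 5024.40 + 364.54 = 38397.34
Import duty = 38397.34 × 21% = 8063.44
Buyer bears (B): 5024.40 + 364.54 + 218.76 + 309.67 + 802.67 = 6720.04
Landed cost (B) = invoice 33008.40 + 6720.04 + duty 8063.44 = 47791.88
Difference = |52472.10 − 47791.88| = 4680.22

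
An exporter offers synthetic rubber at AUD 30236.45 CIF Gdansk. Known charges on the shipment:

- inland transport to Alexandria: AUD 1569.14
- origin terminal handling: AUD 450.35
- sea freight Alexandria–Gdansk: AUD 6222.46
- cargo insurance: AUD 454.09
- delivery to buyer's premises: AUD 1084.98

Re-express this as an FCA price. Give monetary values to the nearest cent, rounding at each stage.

Not relevant to the conversion: inland to port — on the seller under both CIF and FCA; already in the CIF price and stays in the FCA price. delivery — on the buyer under both terms; not part of either seller's price.
From CIF to FCA, the seller no longer bears: origin terminal, freight, insurance.
FCA price = 30236.45 − 450.35 − 6222.46 − 454.09 = 23109.55

FCA price: AUD 23109.55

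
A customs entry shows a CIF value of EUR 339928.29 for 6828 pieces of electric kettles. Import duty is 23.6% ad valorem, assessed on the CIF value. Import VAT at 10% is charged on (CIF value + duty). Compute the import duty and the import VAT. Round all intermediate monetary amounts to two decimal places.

Import duty: EUR 80223.08; import VAT: EUR 42015.14

Import duty = 339928.29 × 23.6% = 80223.08
VAT base = CIF + duty = 339928.29 + 80223.08 = 420151.37
Import VAT = 420151.37 × 10% = 42015.14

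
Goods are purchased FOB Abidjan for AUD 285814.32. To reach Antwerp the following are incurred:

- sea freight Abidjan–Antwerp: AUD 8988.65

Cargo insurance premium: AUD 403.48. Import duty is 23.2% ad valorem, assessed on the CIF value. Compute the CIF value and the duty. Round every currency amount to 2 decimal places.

CIF value: AUD 295206.45; import duty: AUD 68487.90

CIF = FOB price + freight + insurance
CIF = 285814.32 + 8988.65 + 403.48 = 295206.45
Import duty = 295206.45 × 23.2% = 68487.90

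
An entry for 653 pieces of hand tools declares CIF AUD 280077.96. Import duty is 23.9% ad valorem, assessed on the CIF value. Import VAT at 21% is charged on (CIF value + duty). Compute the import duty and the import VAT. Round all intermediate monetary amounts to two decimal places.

Import duty: AUD 66938.63; import VAT: AUD 72873.48

Import duty = 280077.96 × 23.9% = 66938.63
VAT base = CIF + duty = 280077.96 + 66938.63 = 347016.59
Import VAT = 347016.59 × 21% = 72873.48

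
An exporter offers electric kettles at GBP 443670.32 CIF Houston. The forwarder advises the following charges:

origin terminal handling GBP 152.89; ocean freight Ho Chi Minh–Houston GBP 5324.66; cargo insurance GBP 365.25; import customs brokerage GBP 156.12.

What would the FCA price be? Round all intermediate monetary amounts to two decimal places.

Not relevant to the conversion: brokerage — on the buyer under both terms; not part of either seller's price.
From CIF to FCA, the seller no longer bears: origin terminal, freight, insurance.
FCA price = 443670.32 − 152.89 − 5324.66 − 365.25 = 437827.52

FCA price: GBP 437827.52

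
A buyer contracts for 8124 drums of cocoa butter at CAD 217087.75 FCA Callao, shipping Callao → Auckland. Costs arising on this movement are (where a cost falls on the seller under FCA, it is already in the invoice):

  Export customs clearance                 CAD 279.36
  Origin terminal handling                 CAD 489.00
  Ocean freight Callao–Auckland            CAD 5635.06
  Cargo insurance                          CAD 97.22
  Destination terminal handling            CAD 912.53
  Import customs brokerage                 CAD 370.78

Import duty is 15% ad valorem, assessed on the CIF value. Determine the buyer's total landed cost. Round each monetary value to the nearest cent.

FCA: the seller delivers export-cleared goods to the carrier; the buyer bears costs from that point.
Already in the invoice (seller's account under FCA): export clearance — exclude.
CIF value = FCA price + origin terminal + freight + insurance = 217087.75 + 489.00 + 5635.06 + 97.22 = 223309.03
Import duty = 223309.03 × 15% = 33496.35
Buyer bears: origin terminal 489.00 + freight 5635.06 + insurance 97.22 + destination terminal 912.53 + brokerage 370.78 + duty 33496.35 = 41000.94
Landed cost = invoice 217087.75 + 41000.94 = 258088.69

Total landed cost: CAD 258088.69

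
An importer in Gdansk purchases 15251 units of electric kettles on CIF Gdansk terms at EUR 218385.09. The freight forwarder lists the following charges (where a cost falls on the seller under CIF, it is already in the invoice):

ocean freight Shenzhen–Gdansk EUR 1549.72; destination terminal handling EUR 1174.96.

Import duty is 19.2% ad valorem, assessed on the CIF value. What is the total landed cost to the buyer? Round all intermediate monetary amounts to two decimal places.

CIF: the seller pays costs through ocean freight and marine insurance to the destination port.
Already in the invoice (seller's account under CIF): freight — exclude.
The CIF price already equals the CIF value: 218385.09
Import duty = 218385.09 × 19.2% = 41929.94
Buyer bears: destination terminal 1174.96 + duty 41929.94 = 43104.90
Landed cost = invoice 218385.09 + 43104.90 = 261489.99

Total landed cost: EUR 261489.99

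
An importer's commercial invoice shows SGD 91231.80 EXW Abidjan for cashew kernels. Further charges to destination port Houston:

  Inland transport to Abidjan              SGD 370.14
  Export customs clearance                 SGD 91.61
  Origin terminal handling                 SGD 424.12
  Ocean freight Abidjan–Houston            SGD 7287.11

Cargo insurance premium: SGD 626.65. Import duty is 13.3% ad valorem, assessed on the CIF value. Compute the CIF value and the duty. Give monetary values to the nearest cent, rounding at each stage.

CIF = EXW price + pre-shipment costs + freight + insurance
CIF = 91231.80 + 370.14 + 91.61 + 424.12 + 7287.11 + 626.65 = 100031.43
Import duty = 100031.43 × 13.3% = 13304.18

CIF value: SGD 100031.43; import duty: SGD 13304.18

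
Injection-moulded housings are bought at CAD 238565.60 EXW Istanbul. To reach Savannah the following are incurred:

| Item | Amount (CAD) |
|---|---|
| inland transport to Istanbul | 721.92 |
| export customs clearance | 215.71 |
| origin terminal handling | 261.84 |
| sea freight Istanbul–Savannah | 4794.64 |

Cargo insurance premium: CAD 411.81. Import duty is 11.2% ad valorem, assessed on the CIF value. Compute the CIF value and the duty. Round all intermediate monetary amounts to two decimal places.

CIF value: CAD 244971.52; import duty: CAD 27436.81

CIF = EXW price + pre-shipment costs + freight + insurance
CIF = 238565.60 + 721.92 + 215.71 + 261.84 + 4794.64 + 411.81 = 244971.52
Import duty = 244971.52 × 11.2% = 27436.81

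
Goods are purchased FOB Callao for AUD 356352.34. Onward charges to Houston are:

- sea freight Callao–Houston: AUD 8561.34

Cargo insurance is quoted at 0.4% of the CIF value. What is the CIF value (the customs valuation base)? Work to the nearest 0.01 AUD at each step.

CIF value: AUD 366379.20

Let C be the CIF value. C = FOB price + freight + 0.4% × C
C − 0.4% × C = 356352.34 + 8561.34
0.996 × C = 364913.68
C = 364913.68 / 0.996 = 366379.20
Insurance premium = 0.4% × 366379.20 = 1465.52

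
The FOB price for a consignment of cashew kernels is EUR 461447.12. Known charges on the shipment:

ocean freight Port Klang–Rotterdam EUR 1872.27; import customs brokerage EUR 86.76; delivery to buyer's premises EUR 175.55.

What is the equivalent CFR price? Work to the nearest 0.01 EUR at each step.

Not relevant to the conversion: brokerage, delivery — on the buyer under both terms; not part of either seller's price.
From FOB to CFR, the seller additionally bears: freight.
CFR price = 461447.12 + 1872.27 = 463319.39

CFR price: EUR 463319.39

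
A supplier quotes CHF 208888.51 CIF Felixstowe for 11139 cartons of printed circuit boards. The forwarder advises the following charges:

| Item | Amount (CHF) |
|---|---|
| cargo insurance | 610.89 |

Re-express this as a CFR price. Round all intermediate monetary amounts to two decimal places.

From CIF to CFR, the seller no longer bears: insurance.
CFR price = 208888.51 − 610.89 = 208277.62

CFR price: CHF 208277.62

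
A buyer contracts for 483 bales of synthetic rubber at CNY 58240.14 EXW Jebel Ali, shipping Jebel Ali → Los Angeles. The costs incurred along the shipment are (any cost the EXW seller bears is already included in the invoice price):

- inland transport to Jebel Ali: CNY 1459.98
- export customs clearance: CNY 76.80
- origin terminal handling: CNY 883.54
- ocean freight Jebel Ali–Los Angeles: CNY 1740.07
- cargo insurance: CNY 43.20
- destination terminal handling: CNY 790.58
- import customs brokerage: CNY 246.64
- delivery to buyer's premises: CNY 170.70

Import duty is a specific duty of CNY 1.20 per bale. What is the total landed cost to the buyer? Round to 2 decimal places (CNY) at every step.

EXW: the seller makes goods available at their premises; the buyer bears all onward costs.
CIF value = EXW price + inland to port + export clearance + origin terminal + freight + insurance = 58240.14 + 1459.98 + 76.80 + 883.54 + 1740.07 + 43.20 = 62443.73
Import duty = 483 × 1.20 = 579.60
Buyer bears: inland to port 1459.98 + export clearance 76.80 + origin terminal 883.54 + freight 1740.07 + insurance 43.20 + destination terminal 790.58 + brokerage 246.64 + delivery 170.70 + duty 579.60 = 5991.11
Landed cost = invoice 58240.14 + 5991.11 = 64231.25

Total landed cost: CNY 64231.25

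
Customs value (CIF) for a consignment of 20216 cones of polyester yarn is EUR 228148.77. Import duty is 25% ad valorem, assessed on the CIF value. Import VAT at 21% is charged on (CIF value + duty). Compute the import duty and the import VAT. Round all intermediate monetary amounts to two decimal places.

Import duty: EUR 57037.19; import VAT: EUR 59889.05

Import duty = 228148.77 × 25% = 57037.19
VAT base = CIF + duty = 228148.77 + 57037.19 = 285185.96
Import VAT = 285185.96 × 21% = 59889.05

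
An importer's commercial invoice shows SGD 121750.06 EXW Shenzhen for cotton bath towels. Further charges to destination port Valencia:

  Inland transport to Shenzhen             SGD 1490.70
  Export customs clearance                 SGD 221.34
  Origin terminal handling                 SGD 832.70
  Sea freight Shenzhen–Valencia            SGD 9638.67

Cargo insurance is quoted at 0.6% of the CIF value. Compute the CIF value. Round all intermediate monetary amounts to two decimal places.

CIF value: SGD 134741.92

Let C be the CIF value. C = EXW price + pre-shipment costs + freight + 0.6% × C
C − 0.6% × C = 121750.06 + 1490.70 + 221.34 + 832.70 + 9638.67
0.994 × C = 133933.47
C = 133933.47 / 0.994 = 134741.92
Insurance premium = 0.6% × 134741.92 = 808.45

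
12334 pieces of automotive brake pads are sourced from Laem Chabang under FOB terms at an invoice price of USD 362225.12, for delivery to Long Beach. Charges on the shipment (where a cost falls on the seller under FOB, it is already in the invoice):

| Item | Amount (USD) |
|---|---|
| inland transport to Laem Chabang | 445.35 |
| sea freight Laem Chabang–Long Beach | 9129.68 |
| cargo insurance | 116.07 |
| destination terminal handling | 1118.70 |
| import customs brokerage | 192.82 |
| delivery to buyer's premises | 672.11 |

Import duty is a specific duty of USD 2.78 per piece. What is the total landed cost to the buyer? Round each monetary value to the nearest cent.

Total landed cost: USD 407743.02

FOB: the seller bears costs until goods are on board at the origin port; the buyer bears freight, insurance and all costs thereafter.
Already in the invoice (seller's account under FOB): inland to port — exclude.
CIF value = FOB price + freight + insurance = 362225.12 + 9129.68 + 116.07 = 371470.87
Import duty = 12334 × 2.78 = 34288.52
Buyer bears: freight 9129.68 + insurance 116.07 + destination terminal 1118.70 + brokerage 192.82 + delivery 672.11 + duty 34288.52 = 45517.90
Landed cost = invoice 362225.12 + 45517.90 = 407743.02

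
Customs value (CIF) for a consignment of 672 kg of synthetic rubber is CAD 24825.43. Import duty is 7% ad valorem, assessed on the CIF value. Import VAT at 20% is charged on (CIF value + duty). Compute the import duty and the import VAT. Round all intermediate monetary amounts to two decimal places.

Import duty: CAD 1737.78; import VAT: CAD 5312.64

Import duty = 24825.43 × 7% = 1737.78
VAT base = CIF + duty = 24825.43 + 1737.78 = 26563.21
Import VAT = 26563.21 × 20% = 5312.64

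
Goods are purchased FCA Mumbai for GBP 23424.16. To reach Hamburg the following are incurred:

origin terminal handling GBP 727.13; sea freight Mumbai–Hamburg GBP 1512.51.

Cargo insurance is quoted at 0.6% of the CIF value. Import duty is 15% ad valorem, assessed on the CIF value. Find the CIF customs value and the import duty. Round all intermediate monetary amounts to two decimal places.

Let C be the CIF value. C = FCA price + pre-shipment costs + freight + 0.6% × C
C − 0.6% × C = 23424.16 + 727.13 + 1512.51
0.994 × C = 25663.80
C = 25663.80 / 0.994 = 25818.71
Insurance premium = 0.6% × 25818.71 = 154.91
Import duty = 25818.71 × 15% = 3872.81

CIF value: GBP 25818.71; import duty: GBP 3872.81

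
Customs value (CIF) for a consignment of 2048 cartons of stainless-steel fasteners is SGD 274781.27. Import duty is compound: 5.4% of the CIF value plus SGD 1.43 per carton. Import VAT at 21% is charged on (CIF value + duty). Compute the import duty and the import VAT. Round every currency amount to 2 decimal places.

Ad valorem component: 274781.27 × 5.4% = 14838.19
Specific component: 2048 × 1.43 = 2928.64
Import duty = 14838.19 + 2928.64 = 17766.83
VAT base = CIF + duty = 274781.27 + 17766.83 = 292548.10
Import VAT = 292548.10 × 21% = 61435.10

Import duty: SGD 17766.83; import VAT: SGD 61435.10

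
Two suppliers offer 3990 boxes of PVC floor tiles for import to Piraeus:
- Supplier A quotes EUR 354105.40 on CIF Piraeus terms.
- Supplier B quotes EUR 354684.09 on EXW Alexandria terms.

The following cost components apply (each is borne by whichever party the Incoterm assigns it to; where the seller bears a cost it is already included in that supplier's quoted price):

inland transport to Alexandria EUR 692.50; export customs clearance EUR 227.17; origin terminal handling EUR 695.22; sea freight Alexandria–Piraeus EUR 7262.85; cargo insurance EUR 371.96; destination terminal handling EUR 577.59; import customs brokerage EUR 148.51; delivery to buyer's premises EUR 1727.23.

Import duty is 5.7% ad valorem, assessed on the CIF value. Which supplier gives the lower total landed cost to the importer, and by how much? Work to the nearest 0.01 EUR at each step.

Supplier A (CIF):
The CIF price already equals the CIF value: 354105.40
Import duty = 354105.40 × 5.7% = 20184.01
Buyer bears (A): 577.59 + 148.51 + 1727.23 = 2453.33
Landed cost (A) = invoice 354105.40 + 2453.33 + duty 20184.01 = 376742.74
Supplier B (EXW):
CIF value = EXW price + inland to port + export clearance + origin terminal + freight + insurance = 354684.09 + 692.50 + 227.17 + 695.22 + 7262.85 + 371.96 = 363933.79
Import duty = 363933.79 × 5.7% = 20744.23
Buyer bears (B): 692.50 + 227.17 + 695.22 + 7262.85 + 371.96 + 577.59 + 148.51 + 1727.23 = 11703.03
Landed cost (B) = invoice 354684.09 + 11703.03 + duty 20744.23 = 387131.35
Difference = |376742.74 − 387131.35| = 10388.61

Supplier A is cheaper by EUR 10388.61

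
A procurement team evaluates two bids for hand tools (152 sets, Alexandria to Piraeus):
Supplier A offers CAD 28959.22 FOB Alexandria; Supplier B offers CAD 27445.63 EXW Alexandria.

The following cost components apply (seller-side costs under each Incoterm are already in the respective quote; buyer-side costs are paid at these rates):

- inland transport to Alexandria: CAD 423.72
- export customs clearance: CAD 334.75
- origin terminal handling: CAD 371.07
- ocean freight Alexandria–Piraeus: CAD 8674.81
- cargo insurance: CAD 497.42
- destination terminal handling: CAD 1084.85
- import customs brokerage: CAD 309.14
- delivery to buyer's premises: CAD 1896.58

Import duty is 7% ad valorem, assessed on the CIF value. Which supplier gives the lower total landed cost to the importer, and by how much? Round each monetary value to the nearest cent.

Supplier A (FOB):
CIF value = FOB price + freight + insurance = 28959.22 + 8674.81 + 497.42 = 38131.45
Import duty = 38131.45 × 7% = 2669.20
Buyer bears (A): 8674.81 + 497.42 + 1084.85 + 309.14 + 1896.58 = 12462.80
Landed cost (A) = invoice 28959.22 + 12462.80 + duty 2669.20 = 44091.22
Supplier B (EXW):
CIF value = EXW price + inland to port + export clearance + origin terminal + freight + insurance = 27445.63 + 423.72 + 334.75 + 371.07 + 8674.81 + 497.42 = 37747.40
Import duty = 37747.40 × 7% = 2642.32
Buyer bears (B): 423.72 + 334.75 + 371.07 + 8674.81 + 497.42 + 1084.85 + 309.14 + 1896.58 = 13592.34
Landed cost (B) = invoice 27445.63 + 13592.34 + duty 2642.32 = 43680.29
Difference = |44091.22 − 43680.29| = 410.93

Supplier B is cheaper by CAD 410.93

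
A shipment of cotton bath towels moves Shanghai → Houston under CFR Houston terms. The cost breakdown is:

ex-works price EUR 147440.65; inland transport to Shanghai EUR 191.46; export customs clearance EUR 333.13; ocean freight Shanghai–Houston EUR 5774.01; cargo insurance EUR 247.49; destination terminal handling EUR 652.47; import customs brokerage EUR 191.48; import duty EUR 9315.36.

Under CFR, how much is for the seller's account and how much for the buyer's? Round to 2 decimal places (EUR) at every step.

CFR: the seller pays costs through ocean freight to the destination port, but not insurance.
Seller's account: goods 147440.65 + inland to port 191.46 + export clearance 333.13 + freight 5774.01 = 153739.25
Buyer's account: insurance 247.49 + destination terminal 652.47 + brokerage 191.48 + duty 9315.36 = 10406.80

Seller: EUR 153739.25; buyer: EUR 10406.80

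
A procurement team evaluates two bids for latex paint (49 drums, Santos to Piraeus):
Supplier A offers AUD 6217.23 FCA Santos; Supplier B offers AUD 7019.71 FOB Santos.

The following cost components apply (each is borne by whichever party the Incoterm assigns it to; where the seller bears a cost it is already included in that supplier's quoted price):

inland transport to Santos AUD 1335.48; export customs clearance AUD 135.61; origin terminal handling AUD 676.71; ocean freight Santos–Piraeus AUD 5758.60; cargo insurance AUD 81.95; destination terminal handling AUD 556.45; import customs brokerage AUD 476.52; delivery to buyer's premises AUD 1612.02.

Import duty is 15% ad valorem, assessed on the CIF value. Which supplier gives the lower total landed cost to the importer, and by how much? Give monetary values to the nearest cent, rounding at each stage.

Supplier A is cheaper by AUD 144.64

Supplier A (FCA):
CIF value = FCA price + origin terminal + freight + insurance = 6217.23 + 676.71 + 5758.60 + 81.95 = 12734.49
Import duty = 12734.49 × 15% = 1910.17
Buyer bears (A): 676.71 + 5758.60 + 81.95 + 556.45 + 476.52 + 1612.02 = 9162.25
Landed cost (A) = invoice 6217.23 + 9162.25 + duty 1910.17 = 17289.65
Supplier B (FOB):
CIF value = FOB price + freight + insurance = 7019.71 + 5758.60 + 81.95 = 12860.26
Import duty = 12860.26 × 15% = 1929.04
Buyer bears (B): 5758.60 + 81.95 + 556.45 + 476.52 + 1612.02 = 8485.54
Landed cost (B) = invoice 7019.71 + 8485.54 + duty 1929.04 = 17434.29
Difference = |17289.65 − 17434.29| = 144.64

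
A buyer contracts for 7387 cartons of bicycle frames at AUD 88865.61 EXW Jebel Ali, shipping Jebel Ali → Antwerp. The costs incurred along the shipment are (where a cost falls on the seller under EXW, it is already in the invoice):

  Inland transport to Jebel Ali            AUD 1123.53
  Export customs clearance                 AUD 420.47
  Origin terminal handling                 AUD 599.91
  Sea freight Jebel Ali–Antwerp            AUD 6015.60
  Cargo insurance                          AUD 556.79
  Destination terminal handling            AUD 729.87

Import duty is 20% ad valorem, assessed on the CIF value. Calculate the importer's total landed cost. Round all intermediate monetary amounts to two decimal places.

Total landed cost: AUD 117828.16

EXW: the seller makes goods available at their premises; the buyer bears all onward costs.
CIF value = EXW price + inland to port + export clearance + origin terminal + freight + insurance = 88865.61 + 1123.53 + 420.47 + 599.91 + 6015.60 + 556.79 = 97581.91
Import duty = 97581.91 × 20% = 19516.38
Buyer bears: inland to port 1123.53 + export clearance 420.47 + origin terminal 599.91 + freight 6015.60 + insurance 556.79 + destination terminal 729.87 + duty 19516.38 = 28962.55
Landed cost = invoice 88865.61 + 28962.55 = 117828.16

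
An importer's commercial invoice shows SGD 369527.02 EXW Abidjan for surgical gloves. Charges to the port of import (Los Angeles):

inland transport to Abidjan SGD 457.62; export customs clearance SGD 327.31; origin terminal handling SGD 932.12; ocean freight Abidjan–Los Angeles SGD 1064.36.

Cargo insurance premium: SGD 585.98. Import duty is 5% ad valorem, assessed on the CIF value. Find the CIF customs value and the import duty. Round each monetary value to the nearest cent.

CIF value: SGD 372894.41; import duty: SGD 18644.72

CIF = EXW price + pre-shipment costs + freight + insurance
CIF = 369527.02 + 457.62 + 327.31 + 932.12 + 1064.36 + 585.98 = 372894.41
Import duty = 372894.41 × 5% = 18644.72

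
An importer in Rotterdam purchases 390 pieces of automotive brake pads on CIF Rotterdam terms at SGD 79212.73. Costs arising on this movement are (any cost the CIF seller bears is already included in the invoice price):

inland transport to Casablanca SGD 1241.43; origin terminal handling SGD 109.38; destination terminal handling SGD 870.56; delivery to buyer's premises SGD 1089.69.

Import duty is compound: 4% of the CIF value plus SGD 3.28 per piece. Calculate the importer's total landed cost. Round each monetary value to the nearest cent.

Total landed cost: SGD 85620.69

CIF: the seller pays costs through ocean freight and marine insurance to the destination port.
Already in the invoice (seller's account under CIF): inland to port, origin terminal — exclude.
The CIF price already equals the CIF value: 79212.73
Ad valorem component: 79212.73 × 4% = 3168.51
Specific component: 390 × 3.28 = 1279.20
Import duty = 3168.51 + 1279.20 = 4447.71
Buyer bears: destination terminal 870.56 + delivery 1089.69 + duty 4447.71 = 6407.96
Landed cost = invoice 79212.73 + 6407.96 = 85620.69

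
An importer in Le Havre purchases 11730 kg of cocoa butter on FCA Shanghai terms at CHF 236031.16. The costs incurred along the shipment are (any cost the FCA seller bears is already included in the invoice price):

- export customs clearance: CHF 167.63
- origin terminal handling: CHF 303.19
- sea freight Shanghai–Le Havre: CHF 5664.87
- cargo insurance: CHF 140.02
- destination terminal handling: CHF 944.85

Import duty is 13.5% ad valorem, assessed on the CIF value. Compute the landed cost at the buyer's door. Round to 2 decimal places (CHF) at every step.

Total landed cost: CHF 275772.89

FCA: the seller delivers export-cleared goods to the carrier; the buyer bears costs from that point.
Already in the invoice (seller's account under FCA): export clearance — exclude.
CIF value = FCA price + origin terminal + freight + insurance = 236031.16 + 303.19 + 5664.87 + 140.02 = 242139.24
Import duty = 242139.24 × 13.5% = 32688.80
Buyer bears: origin terminal 303.19 + freight 5664.87 + insurance 140.02 + destination terminal 944.85 + duty 32688.80 = 39741.73
Landed cost = invoice 236031.16 + 39741.73 = 275772.89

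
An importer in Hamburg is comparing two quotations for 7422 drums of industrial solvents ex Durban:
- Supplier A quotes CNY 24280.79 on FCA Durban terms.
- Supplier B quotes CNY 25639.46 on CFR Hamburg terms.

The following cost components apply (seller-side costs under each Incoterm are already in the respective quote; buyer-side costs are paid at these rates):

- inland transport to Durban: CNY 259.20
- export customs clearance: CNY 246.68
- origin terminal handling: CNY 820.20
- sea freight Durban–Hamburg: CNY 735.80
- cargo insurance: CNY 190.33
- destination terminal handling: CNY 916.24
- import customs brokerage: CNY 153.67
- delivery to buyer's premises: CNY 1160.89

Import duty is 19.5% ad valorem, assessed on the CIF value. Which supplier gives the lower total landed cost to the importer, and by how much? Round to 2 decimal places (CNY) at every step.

Supplier B is cheaper by CNY 235.81

Supplier A (FCA):
CIF value = FCA price + origin terminal + freight + insurance = 24280.79 + 820.20 + 735.80 + 190.33 = 26027.12
Import duty = 26027.12 × 19.5% = 5075.29
Buyer bears (A): 820.20 + 735.80 + 190.33 + 916.24 + 153.67 + 1160.89 = 3977.13
Landed cost (A) = invoice 24280.79 + 3977.13 + duty 5075.29 = 33333.21
Supplier B (CFR):
CIF value = CFR price + insurance = 25639.46 + 190.33 = 25829.79
Import duty = 25829.79 × 19.5% = 5036.81
Buyer bears (B): 190.33 + 916.24 + 153.67 + 1160.89 = 2421.13
Landed cost (B) = invoice 25639.46 + 2421.13 + duty 5036.81 = 33097.40
Difference = |33333.21 − 33097.40| = 235.81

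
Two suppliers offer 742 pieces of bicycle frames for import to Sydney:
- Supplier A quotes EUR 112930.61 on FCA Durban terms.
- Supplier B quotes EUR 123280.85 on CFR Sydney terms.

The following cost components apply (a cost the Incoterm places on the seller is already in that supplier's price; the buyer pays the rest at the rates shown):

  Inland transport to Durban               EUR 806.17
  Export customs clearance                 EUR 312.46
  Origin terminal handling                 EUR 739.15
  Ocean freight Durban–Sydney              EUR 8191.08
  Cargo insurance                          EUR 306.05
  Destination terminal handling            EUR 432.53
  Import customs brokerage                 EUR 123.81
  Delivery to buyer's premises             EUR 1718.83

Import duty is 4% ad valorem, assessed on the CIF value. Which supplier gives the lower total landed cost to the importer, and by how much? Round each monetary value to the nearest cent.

Supplier A (FCA):
CIF value = FCA price + origin terminal + freight + insurance = 112930.61 + 739.15 + 8191.08 + 306.05 = 122166.89
Import duty = 122166.89 × 4% = 4886.68
Buyer bears (A): 739.15 + 8191.08 + 306.05 + 432.53 + 123.81 + 1718.83 = 11511.45
Landed cost (A) = invoice 112930.61 + 11511.45 + duty 4886.68 = 129328.74
Supplier B (CFR):
CIF value = CFR price + insurance = 123280.85 + 306.05 = 123586.90
Import duty = 123586.90 × 4% = 4943.48
Buyer bears (B): 306.05 + 432.53 + 123.81 + 1718.83 = 2581.22
Landed cost (B) = invoice 123280.85 + 2581.22 + duty 4943.48 = 130805.55
Difference = |129328.74 − 130805.55| = 1476.81

Supplier A is cheaper by EUR 1476.81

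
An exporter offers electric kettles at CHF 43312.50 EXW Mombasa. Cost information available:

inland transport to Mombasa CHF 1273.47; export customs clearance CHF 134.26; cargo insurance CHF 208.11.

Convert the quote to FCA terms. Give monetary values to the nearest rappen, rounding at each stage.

Not relevant to the conversion: insurance — on the buyer under both terms; not part of either seller's price.
From EXW to FCA, the seller additionally bears: inland to port, export clearance.
FCA price = 43312.50 + 1273.47 + 134.26 = 44720.23

FCA price: CHF 44720.23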